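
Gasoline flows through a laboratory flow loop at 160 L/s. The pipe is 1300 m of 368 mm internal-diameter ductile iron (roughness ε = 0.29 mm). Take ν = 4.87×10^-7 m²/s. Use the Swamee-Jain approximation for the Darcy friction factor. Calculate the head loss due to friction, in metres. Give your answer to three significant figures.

V = 4Q/(πD²) = 4·0.160/(π·0.368²) = 1.504 m/s
Re = VD/ν = 1.504·0.368/4.87×10^-7 = 1.14×10^6 → turbulent
ε/D = 0.29/368 = 7.88×10^-4
Swamee-Jain: f = 0.01895
h_f = f(L/D)V²/(2g) = 0.01895·(1300/0.368)·1.504²/(2·9.81) = 7.722 m

h_f ≈ 7.72 m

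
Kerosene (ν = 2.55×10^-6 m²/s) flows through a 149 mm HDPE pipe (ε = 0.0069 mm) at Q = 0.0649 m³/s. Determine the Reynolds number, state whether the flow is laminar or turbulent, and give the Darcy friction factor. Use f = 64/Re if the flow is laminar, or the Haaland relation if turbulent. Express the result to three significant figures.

V = 4Q/(πD²) = 3.722 m/s
Re = VD/ν = 3.722·0.149/2.55×10^-6 = 2.17×10^5
Re > 4000 → turbulent; ε/D = 4.63×10^-5
Haaland: f = 0.01557

Re ≈ 2.17×10^5; turbulent; f ≈ 0.0156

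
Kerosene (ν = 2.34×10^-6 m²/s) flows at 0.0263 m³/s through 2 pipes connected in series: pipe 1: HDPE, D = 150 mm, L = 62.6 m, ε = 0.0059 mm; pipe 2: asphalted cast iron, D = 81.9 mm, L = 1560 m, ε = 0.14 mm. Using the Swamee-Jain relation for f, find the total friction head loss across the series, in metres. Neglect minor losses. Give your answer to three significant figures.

H ≈ 576 m

Pipe 1: V = 1.488 m/s, Re = 9.54×10^4, ε/D = 3.93×10^-5, f = 0.01827, h_1 = f(L/D)V²/2g = 0.8609 m
Pipe 2: V = 4.992 m/s, Re = 1.75×10^5, ε/D = 0.00171, f = 0.02378, h_2 = f(L/D)V²/2g = 575.3 m
Series → Q common, losses add: H = Σh = 576.1 m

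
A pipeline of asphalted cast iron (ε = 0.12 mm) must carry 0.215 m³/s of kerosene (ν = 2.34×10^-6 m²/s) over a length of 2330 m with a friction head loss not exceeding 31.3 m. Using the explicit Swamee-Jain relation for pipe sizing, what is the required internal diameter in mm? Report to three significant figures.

D ≈ 350 mm

Swamee-Jain (Type III): D = 0.66·[ε^1.25·(LQ²/(gh_f))^4.75 + ν·Q^9.4·(L/(gh_f))^5.2]^0.04
LQ²/(gh_f) = 0.3508; L/(gh_f) = 7.588
Term 1 = ε^1.25·(…)^4.75 = 8.67×10^-8; Term 2 = ν·Q^9.4·(…)^5.2 = 4.69×10^-8
D = 0.66·(8.67×10^-8 + 4.69×10^-8)^0.04 = 0.3504 m = 350 mm
Check: V = 2.23 m/s, Re = 3.34×10^5, f = 0.01720, h_f = 29.0 m ≈ 31.3 m ✓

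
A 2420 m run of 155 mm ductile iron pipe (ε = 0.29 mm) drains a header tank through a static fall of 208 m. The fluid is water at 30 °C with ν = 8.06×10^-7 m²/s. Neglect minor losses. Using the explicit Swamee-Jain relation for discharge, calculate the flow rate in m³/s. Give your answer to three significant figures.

Q ≈ 0.0632 m³/s

Swamee-Jain (Type II): Q = -0.965·√(gD⁵h_f/L)·ln[ε/(3.7D) + √(3.17ν²L/(gD³h_f))]
√(gD⁵h_f/L) = √(9.81·0.155⁵·208/2420) = 0.008685
ε/(3.7D) = 5.06×10^-4; √(3.17ν²L/(gD³h_f)) = 2.56×10^-5
Q = -0.965·0.008685·ln(5.313×10^-4) = 0.06320 m³/s
Check: V = 3.35 m/s, Re = 6.44×10^5, f = 0.02341, h_f = 209 m ≈ 208 m ✓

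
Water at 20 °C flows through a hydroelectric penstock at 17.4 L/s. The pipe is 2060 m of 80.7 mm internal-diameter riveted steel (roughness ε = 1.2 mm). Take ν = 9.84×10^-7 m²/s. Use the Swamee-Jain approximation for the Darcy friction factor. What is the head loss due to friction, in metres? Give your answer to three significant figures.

h_f ≈ 660 m

V = 4Q/(πD²) = 4·0.0174/(π·0.0807²) = 3.402 m/s
Re = VD/ν = 3.402·0.0807/9.84×10^-7 = 2.79×10^5 → turbulent
ε/D = 1.2/80.7 = 0.0149
Swamee-Jain: f = 0.04383
h_f = f(L/D)V²/(2g) = 0.04383·(2060/0.0807)·3.402²/(2·9.81) = 660.0 m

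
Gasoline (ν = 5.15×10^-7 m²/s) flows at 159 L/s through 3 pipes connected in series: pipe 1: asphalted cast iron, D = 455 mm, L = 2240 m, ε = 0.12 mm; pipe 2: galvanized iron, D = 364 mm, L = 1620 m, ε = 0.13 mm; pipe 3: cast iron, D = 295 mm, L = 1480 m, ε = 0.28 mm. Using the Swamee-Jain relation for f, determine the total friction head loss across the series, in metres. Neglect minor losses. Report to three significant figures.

Pipe 1: V = 0.9779 m/s, Re = 8.64×10^5, ε/D = 2.64×10^-4, f = 0.01553, h_1 = f(L/D)V²/2g = 3.727 m
Pipe 2: V = 1.528 m/s, Re = 1.08×10^6, ε/D = 3.57×10^-4, f = 0.01620, h_2 = f(L/D)V²/2g = 8.578 m
Pipe 3: V = 2.326 m/s, Re = 1.33×10^6, ε/D = 9.49×10^-4, f = 0.01970, h_3 = f(L/D)V²/2g = 27.27 m
Series → Q common, losses add: H = Σh = 39.57 m

H ≈ 39.6 m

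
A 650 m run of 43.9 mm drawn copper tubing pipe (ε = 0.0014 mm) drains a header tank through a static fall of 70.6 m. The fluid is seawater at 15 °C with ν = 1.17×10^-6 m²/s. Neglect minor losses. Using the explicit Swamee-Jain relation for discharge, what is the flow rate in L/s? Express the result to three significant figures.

Q ≈ 3.37 L/s

Swamee-Jain (Type II): Q = -0.965·√(gD⁵h_f/L)·ln[ε/(3.7D) + √(3.17ν²L/(gD³h_f))]
√(gD⁵h_f/L) = √(9.81·0.0439⁵·70.6/650) = 4.168×10^-4
ε/(3.7D) = 8.62×10^-6; √(3.17ν²L/(gD³h_f)) = 2.19×10^-4
Q = -0.965·4.168×10^-4·ln(2.280×10^-4) = 0.003373 m³/s
Check: V = 2.23 m/s, Re = 8.36×10^4, f = 0.01872, h_f = 70.2 m ≈ 70.6 m ✓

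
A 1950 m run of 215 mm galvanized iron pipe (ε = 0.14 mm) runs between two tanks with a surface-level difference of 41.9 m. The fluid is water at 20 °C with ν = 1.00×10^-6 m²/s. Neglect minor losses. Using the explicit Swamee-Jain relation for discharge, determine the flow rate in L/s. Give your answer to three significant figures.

Swamee-Jain (Type II): Q = -0.965·√(gD⁵h_f/L)·ln[ε/(3.7D) + √(3.17ν²L/(gD³h_f))]
√(gD⁵h_f/L) = √(9.81·0.215⁵·41.9/1950) = 0.009841
ε/(3.7D) = 1.76×10^-4; √(3.17ν²L/(gD³h_f)) = 3.89×10^-5
Q = -0.965·0.009841·ln(2.149×10^-4) = 0.08020 m³/s
Check: V = 2.21 m/s, Re = 4.75×10^5, f = 0.01870, h_f = 42.2 m ≈ 41.9 m ✓

Q ≈ 80.2 L/s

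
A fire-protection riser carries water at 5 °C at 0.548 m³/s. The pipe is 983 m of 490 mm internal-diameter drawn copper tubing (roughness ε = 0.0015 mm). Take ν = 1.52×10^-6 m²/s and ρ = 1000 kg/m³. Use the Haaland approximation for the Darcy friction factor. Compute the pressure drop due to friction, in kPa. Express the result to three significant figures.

Δp ≈ 99.6 kPa

V = 4Q/(πD²) = 4·0.548/(π·0.490²) = 2.906 m/s
Re = VD/ν = 2.906·0.490/1.52×10^-6 = 9.37×10^5 → turbulent
ε/D = 0.0015/490 = 3.06×10^-6
Haaland: f = 0.01176
h_f = f(L/D)V²/(2g) = 0.01176·(983/0.490)·2.906²/(2·9.81) = 10.16 m
Δp = ρg·h_f = 1000·9.81·10.16 = 99.64 kPa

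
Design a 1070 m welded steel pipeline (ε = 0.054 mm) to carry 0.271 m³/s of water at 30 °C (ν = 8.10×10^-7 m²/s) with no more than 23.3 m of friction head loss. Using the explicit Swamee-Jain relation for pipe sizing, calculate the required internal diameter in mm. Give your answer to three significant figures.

D ≈ 334 mm

Swamee-Jain (Type III): D = 0.66·[ε^1.25·(LQ²/(gh_f))^4.75 + ν·Q^9.4·(L/(gh_f))^5.2]^0.04
LQ²/(gh_f) = 0.3438; L/(gh_f) = 4.681
Term 1 = ε^1.25·(…)^4.75 = 2.90×10^-8; Term 2 = ν·Q^9.4·(…)^5.2 = 1.16×10^-8
D = 0.66·(2.90×10^-8 + 1.16×10^-8)^0.04 = 0.3341 m = 334 mm
Check: V = 3.09 m/s, Re = 1.27×10^6, f = 0.01412, h_f = 22.0 m ≈ 23.3 m ✓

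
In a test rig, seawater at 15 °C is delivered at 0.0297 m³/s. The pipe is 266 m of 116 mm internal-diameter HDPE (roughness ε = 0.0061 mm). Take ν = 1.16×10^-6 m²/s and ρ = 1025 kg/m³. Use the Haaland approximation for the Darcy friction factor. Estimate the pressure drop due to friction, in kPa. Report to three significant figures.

Δp ≈ 139 kPa

V = 4Q/(πD²) = 4·0.0297/(π·0.116²) = 2.810 m/s
Re = VD/ν = 2.810·0.116/1.16×10^-6 = 2.81×10^5 → turbulent
ε/D = 0.0061/116 = 5.26×10^-5
Haaland: f = 0.01496
h_f = f(L/D)V²/(2g) = 0.01496·(266/0.116)·2.810²/(2·9.81) = 13.81 m
Δp = ρg·h_f = 1025·9.81·13.81 = 138.9 kPa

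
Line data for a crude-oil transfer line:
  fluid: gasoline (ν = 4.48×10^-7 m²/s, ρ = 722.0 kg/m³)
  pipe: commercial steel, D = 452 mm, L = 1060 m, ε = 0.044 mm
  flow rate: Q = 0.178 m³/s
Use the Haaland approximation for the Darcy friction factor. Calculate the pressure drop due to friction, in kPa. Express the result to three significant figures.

Δp ≈ 13.7 kPa

V = 4Q/(πD²) = 4·0.178/(π·0.452²) = 1.109 m/s
Re = VD/ν = 1.109·0.452/4.48×10^-7 = 1.12×10^6 → turbulent
ε/D = 0.044/452 = 9.73×10^-5
Haaland: f = 0.01317
h_f = f(L/D)V²/(2g) = 0.01317·(1060/0.452)·1.109²/(2·9.81) = 1.937 m
Δp = ρg·h_f = 722.0·9.81·1.937 = 13.72 kPa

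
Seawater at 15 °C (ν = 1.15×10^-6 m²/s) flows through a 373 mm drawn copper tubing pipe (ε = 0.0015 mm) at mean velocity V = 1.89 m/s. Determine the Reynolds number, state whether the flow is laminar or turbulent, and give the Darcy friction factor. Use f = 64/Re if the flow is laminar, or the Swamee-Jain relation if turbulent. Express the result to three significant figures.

Re = VD/ν = 1.890·0.373/1.15×10^-6 = 6.13×10^5
Re > 4000 → turbulent; ε/D = 4.02×10^-6
Swamee-Jain: f = 0.01270

Re ≈ 6.13×10^5; turbulent; f ≈ 0.0127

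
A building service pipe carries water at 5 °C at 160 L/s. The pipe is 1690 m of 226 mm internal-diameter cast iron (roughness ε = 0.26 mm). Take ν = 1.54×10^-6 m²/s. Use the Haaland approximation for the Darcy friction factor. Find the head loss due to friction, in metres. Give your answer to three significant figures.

h_f ≈ 126 m

V = 4Q/(πD²) = 4·0.160/(π·0.226²) = 3.989 m/s
Re = VD/ν = 3.989·0.226/1.54×10^-6 = 5.85×10^5 → turbulent
ε/D = 0.26/226 = 0.00115
Haaland: f = 0.02077
h_f = f(L/D)V²/(2g) = 0.02077·(1690/0.226)·3.989²/(2·9.81) = 125.9 m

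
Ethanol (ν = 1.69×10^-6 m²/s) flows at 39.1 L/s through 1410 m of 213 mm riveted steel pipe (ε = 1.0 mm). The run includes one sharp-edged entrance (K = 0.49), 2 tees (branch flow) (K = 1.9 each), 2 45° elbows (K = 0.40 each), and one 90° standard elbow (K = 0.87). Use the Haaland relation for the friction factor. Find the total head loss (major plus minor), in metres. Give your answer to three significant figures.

V = 4Q/(πD²) = 1.097 m/s; V²/2g = 0.06137 m
Re = 1.38×10^5, ε/D = 0.00469 → f = 0.03050 (Haaland)
Major: h_f = f(L/D)·V²/2g = 0.03050·6620·0.06137 = 12.39 m
Minor: ΣK = 5.96; h_m = ΣK·V²/2g = 0.3658 m
Total H_L = 12.39 + 0.3658 = 12.76 m

H_L ≈ 12.8 m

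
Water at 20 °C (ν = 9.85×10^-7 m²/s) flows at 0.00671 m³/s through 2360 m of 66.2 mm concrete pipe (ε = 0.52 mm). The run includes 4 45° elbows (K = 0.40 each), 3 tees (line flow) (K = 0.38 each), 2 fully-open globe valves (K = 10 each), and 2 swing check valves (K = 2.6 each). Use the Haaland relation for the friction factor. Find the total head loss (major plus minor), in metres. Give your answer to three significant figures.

V = 4Q/(πD²) = 1.949 m/s; V²/2g = 0.1937 m
Re = 1.31×10^5, ε/D = 0.00785 → f = 0.03555 (Haaland)
Major: h_f = f(L/D)·V²/2g = 0.03555·35650·0.1937 = 245.5 m
Minor: ΣK = 27.9; h_m = ΣK·V²/2g = 5.412 m
Total H_L = 245.5 + 5.412 = 250.9 m

H_L ≈ 251 m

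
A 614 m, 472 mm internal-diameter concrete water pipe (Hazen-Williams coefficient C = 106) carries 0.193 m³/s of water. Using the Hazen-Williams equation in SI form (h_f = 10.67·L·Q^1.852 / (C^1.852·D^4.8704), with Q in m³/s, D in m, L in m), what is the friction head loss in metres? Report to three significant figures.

h_f ≈ 2.14 m

h_f = 10.67·614·0.193^1.852 / (106^1.852·0.472^4.8704) = 2.140 m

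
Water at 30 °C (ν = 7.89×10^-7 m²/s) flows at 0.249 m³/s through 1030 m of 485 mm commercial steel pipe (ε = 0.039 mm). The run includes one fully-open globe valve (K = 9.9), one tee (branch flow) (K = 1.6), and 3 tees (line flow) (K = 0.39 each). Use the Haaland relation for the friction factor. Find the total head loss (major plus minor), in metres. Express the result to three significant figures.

H_L ≈ 3.78 m

V = 4Q/(πD²) = 1.348 m/s; V²/2g = 0.09259 m
Re = 8.28×10^5, ε/D = 8.04×10^-5 → f = 0.01326 (Haaland)
Major: h_f = f(L/D)·V²/2g = 0.01326·2124·0.09259 = 2.608 m
Minor: ΣK = 12.7; h_m = ΣK·V²/2g = 1.173 m
Total H_L = 2.608 + 1.173 = 3.781 m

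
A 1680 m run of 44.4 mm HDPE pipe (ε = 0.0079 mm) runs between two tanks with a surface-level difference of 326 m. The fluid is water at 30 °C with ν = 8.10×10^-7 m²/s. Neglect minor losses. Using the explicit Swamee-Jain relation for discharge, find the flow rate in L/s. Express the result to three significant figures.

Q ≈ 4.83 L/s

Swamee-Jain (Type II): Q = -0.965·√(gD⁵h_f/L)·ln[ε/(3.7D) + √(3.17ν²L/(gD³h_f))]
√(gD⁵h_f/L) = √(9.81·0.0444⁵·326/1680) = 5.731×10^-4
ε/(3.7D) = 4.81×10^-5; √(3.17ν²L/(gD³h_f)) = 1.12×10^-4
Q = -0.965·5.731×10^-4·ln(1.598×10^-4) = 0.004835 m³/s
Check: V = 3.12 m/s, Re = 1.71×10^5, f = 0.01735, h_f = 326 m ≈ 326 m ✓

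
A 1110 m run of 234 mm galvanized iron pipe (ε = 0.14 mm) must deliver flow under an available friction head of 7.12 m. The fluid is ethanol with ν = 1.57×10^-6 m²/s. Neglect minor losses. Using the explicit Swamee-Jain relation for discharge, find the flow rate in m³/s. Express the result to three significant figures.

Swamee-Jain (Type II): Q = -0.965·√(gD⁵h_f/L)·ln[ε/(3.7D) + √(3.17ν²L/(gD³h_f))]
√(gD⁵h_f/L) = √(9.81·0.234⁵·7.12/1110) = 0.006644
ε/(3.7D) = 1.62×10^-4; √(3.17ν²L/(gD³h_f)) = 9.84×10^-5
Q = -0.965·0.006644·ln(2.601×10^-4) = 0.05292 m³/s
Check: V = 1.23 m/s, Re = 1.83×10^5, f = 0.01957, h_f = 7.17 m ≈ 7.12 m ✓

Q ≈ 0.0529 m³/s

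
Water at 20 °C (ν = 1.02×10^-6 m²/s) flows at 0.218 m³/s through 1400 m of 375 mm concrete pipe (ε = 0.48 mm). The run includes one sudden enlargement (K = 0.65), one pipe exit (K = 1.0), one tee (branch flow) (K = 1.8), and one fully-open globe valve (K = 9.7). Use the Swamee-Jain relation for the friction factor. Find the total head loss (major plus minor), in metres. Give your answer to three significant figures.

V = 4Q/(πD²) = 1.974 m/s; V²/2g = 0.1986 m
Re = 7.26×10^5, ε/D = 0.00128 → f = 0.02132 (Swamee-Jain)
Major: h_f = f(L/D)·V²/2g = 0.02132·3733·0.1986 = 15.81 m
Minor: ΣK = 13.1; h_m = ΣK·V²/2g = 2.611 m
Total H_L = 15.81 + 2.611 = 18.42 m

H_L ≈ 18.4 m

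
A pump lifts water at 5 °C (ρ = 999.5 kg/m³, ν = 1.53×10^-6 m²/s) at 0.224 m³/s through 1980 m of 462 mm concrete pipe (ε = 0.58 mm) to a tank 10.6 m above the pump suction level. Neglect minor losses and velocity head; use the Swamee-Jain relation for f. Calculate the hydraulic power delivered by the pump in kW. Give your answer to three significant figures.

V = 4Q/(πD²) = 1.336 m/s; Re = 4.03×10^5; ε/D = 0.00126; f = 0.02153
h_f = f(L/D)V²/2g = 8.396 m
Total head H = z + h_f = 10.6 + 8.396 = 19.00 m
P_hyd = ρgQH = 999.5·9.81·0.224·19.00 = 41.72 kW

P_hyd ≈ 41.7 kW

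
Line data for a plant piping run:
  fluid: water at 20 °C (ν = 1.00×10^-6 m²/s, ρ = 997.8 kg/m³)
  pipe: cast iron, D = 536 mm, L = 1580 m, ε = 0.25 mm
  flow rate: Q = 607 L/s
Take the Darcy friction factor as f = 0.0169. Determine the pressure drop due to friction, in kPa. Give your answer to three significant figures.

Δp ≈ 180 kPa

V = 4Q/(πD²) = 4·0.607/(π·0.536²) = 2.690 m/s
h_f = f(L/D)V²/(2g) = 0.01690·(1580/0.536)·2.690²/(2·9.81) = 18.37 m
Δp = ρg·h_f = 997.8·9.81·18.37 = 179.9 kPa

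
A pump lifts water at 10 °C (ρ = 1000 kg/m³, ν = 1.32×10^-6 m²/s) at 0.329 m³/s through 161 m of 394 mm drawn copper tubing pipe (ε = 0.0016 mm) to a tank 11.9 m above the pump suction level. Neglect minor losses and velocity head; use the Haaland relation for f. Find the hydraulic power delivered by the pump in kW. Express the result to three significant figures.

V = 4Q/(πD²) = 2.698 m/s; Re = 8.05×10^5; ε/D = 4.06×10^-6; f = 0.01208
h_f = f(L/D)V²/2g = 1.832 m
Total head H = z + h_f = 11.9 + 1.832 = 13.73 m
P_hyd = ρgQH = 1000·9.81·0.329·13.73 = 44.32 kW

P_hyd ≈ 44.3 kW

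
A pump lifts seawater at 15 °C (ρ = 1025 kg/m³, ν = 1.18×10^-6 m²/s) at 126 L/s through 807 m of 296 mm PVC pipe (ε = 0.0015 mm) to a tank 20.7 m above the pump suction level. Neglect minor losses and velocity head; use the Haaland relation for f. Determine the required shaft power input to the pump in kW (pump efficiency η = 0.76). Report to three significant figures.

V = 4Q/(πD²) = 1.831 m/s; Re = 4.59×10^5; ε/D = 5.07×10^-6; f = 0.01332
h_f = f(L/D)V²/2g = 6.204 m
Total head H = z + h_f = 20.7 + 6.204 = 26.90 m
P_hyd = ρgQH = 1025·9.81·0.126·26.90 = 34.09 kW
P_shaft = P_hyd/η = 34.09/0.76 = 44.85 kW

P_shaft ≈ 44.8 kW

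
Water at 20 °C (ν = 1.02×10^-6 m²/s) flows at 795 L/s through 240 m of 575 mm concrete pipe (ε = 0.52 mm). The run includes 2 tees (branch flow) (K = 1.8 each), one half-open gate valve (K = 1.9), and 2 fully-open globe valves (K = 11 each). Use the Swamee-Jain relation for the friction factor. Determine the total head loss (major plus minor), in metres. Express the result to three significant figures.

H_L ≈ 17.0 m

V = 4Q/(πD²) = 3.062 m/s; V²/2g = 0.4777 m
Re = 1.73×10^6, ε/D = 9.04×10^-4 → f = 0.01942 (Swamee-Jain)
Major: h_f = f(L/D)·V²/2g = 0.01942·417.4·0.4777 = 3.873 m
Minor: ΣK = 27.5; h_m = ΣK·V²/2g = 13.14 m
Total H_L = 3.873 + 13.14 = 17.01 m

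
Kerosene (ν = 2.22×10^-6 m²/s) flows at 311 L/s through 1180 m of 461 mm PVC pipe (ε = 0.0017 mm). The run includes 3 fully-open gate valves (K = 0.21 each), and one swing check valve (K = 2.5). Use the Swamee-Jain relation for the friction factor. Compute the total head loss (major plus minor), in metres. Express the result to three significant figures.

V = 4Q/(πD²) = 1.863 m/s; V²/2g = 0.1769 m
Re = 3.87×10^5, ε/D = 3.69×10^-6 → f = 0.01376 (Swamee-Jain)
Major: h_f = f(L/D)·V²/2g = 0.01376·2560·0.1769 = 6.234 m
Minor: ΣK = 3.13; h_m = ΣK·V²/2g = 0.5538 m
Total H_L = 6.234 + 0.5538 = 6.787 m

H_L ≈ 6.79 m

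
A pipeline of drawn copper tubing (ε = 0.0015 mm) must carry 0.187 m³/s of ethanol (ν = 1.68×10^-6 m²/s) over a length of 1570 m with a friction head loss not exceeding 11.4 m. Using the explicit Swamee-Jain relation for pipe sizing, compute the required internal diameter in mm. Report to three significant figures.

D ≈ 358 mm

Swamee-Jain (Type III): D = 0.66·[ε^1.25·(LQ²/(gh_f))^4.75 + ν·Q^9.4·(L/(gh_f))^5.2]^0.04
LQ²/(gh_f) = 0.4909; L/(gh_f) = 14.04
Term 1 = ε^1.25·(…)^4.75 = 1.79×10^-9; Term 2 = ν·Q^9.4·(…)^5.2 = 2.22×10^-7
D = 0.66·(1.79×10^-9 + 2.22×10^-7)^0.04 = 0.3577 m = 358 mm
Check: V = 1.86 m/s, Re = 3.96×10^5, f = 0.01371, h_f = 10.6 m ≈ 11.4 m ✓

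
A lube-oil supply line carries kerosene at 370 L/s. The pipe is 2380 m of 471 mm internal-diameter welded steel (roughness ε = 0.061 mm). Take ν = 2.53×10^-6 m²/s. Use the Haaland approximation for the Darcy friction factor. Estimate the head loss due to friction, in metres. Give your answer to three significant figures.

V = 4Q/(πD²) = 4·0.370/(π·0.471²) = 2.124 m/s
Re = VD/ν = 2.124·0.471/2.53×10^-6 = 3.95×10^5 → turbulent
ε/D = 0.061/471 = 1.30×10^-4
Haaland: f = 0.01497
h_f = f(L/D)V²/(2g) = 0.01497·(2380/0.471)·2.124²/(2·9.81) = 17.38 m

h_f ≈ 17.4 m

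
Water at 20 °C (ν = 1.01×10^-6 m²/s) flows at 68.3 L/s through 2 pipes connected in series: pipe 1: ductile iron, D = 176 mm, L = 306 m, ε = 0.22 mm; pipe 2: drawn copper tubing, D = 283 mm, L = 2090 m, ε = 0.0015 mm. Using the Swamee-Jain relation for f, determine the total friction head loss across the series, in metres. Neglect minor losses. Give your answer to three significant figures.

Pipe 1: V = 2.807 m/s, Re = 4.89×10^5, ε/D = 0.00125, f = 0.02139, h_1 = f(L/D)V²/2g = 14.94 m
Pipe 2: V = 1.086 m/s, Re = 3.04×10^5, ε/D = 5.30×10^-6, f = 0.01440, h_2 = f(L/D)V²/2g = 6.390 m
Series → Q common, losses add: H = Σh = 21.33 m

H ≈ 21.3 m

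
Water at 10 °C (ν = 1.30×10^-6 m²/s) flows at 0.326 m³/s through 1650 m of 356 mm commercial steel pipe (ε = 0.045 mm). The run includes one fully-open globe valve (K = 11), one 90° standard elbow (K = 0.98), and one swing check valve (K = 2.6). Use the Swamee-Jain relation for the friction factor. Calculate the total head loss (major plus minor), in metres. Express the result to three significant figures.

V = 4Q/(πD²) = 3.275 m/s; V²/2g = 0.5467 m
Re = 8.97×10^5, ε/D = 1.26×10^-4 → f = 0.01400 (Swamee-Jain)
Major: h_f = f(L/D)·V²/2g = 0.01400·4635·0.5467 = 35.46 m
Minor: ΣK = 14.6; h_m = ΣK·V²/2g = 7.971 m
Total H_L = 35.46 + 7.971 = 43.43 m

H_L ≈ 43.4 m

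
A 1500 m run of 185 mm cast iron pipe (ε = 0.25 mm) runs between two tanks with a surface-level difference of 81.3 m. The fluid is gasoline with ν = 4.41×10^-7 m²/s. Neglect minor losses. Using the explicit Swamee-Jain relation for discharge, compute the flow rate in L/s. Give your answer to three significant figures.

Swamee-Jain (Type II): Q = -0.965·√(gD⁵h_f/L)·ln[ε/(3.7D) + √(3.17ν²L/(gD³h_f))]
√(gD⁵h_f/L) = √(9.81·0.185⁵·81.3/1500) = 0.01073
ε/(3.7D) = 3.65×10^-4; √(3.17ν²L/(gD³h_f)) = 1.35×10^-5
Q = -0.965·0.01073·ln(3.788×10^-4) = 0.08161 m³/s
Check: V = 3.04 m/s, Re = 1.27×10^6, f = 0.02142, h_f = 81.6 m ≈ 81.3 m ✓

Q ≈ 81.6 L/s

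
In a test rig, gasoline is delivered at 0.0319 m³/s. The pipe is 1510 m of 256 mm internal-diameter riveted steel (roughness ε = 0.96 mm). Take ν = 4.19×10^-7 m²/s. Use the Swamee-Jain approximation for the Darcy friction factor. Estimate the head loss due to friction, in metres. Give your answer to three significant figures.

h_f ≈ 3.27 m

V = 4Q/(πD²) = 4·0.0319/(π·0.256²) = 0.6198 m/s
Re = VD/ν = 0.6198·0.256/4.19×10^-7 = 3.79×10^5 → turbulent
ε/D = 0.96/256 = 0.00375
Swamee-Jain: f = 0.02832
h_f = f(L/D)V²/(2g) = 0.02832·(1510/0.256)·0.6198²/(2·9.81) = 3.270 m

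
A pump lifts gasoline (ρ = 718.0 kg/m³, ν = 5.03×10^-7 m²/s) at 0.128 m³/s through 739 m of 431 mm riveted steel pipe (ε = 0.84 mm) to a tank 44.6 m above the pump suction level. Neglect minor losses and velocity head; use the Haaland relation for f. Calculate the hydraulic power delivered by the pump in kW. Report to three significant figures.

P_hyd ≈ 41.6 kW

V = 4Q/(πD²) = 0.8773 m/s; Re = 7.52×10^5; ε/D = 0.00195; f = 0.02353
h_f = f(L/D)V²/2g = 1.583 m
Total head H = z + h_f = 44.6 + 1.583 = 46.18 m
P_hyd = ρgQH = 718.0·9.81·0.128·46.18 = 41.64 kW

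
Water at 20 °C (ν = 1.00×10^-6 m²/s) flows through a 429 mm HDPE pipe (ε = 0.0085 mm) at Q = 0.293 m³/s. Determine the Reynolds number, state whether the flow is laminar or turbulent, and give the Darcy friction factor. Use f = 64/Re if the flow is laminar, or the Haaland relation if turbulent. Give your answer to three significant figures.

Re ≈ 8.70×10^5; turbulent; f ≈ 0.0122

V = 4Q/(πD²) = 2.027 m/s
Re = VD/ν = 2.027·0.429/1.00×10^-6 = 8.70×10^5
Re > 4000 → turbulent; ε/D = 1.98×10^-5
Haaland: f = 0.01220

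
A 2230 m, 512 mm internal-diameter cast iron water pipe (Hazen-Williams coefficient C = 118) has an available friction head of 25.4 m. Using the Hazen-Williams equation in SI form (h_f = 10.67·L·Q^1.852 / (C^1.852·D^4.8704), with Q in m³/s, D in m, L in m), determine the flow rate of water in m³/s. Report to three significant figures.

Q ≈ 0.504 m³/s

Rearranging: Q = [h_f·C^1.852·D^4.8704 / (10.67·L)]^(1/1.852)
Q = [25.4·118^1.852·0.512^4.8704 / (10.67·2230)]^0.540 = 0.5044 m³/s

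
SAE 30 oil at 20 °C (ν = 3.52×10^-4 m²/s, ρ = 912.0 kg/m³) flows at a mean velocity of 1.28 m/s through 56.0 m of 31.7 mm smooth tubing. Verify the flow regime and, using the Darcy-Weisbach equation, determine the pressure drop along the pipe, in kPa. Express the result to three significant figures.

Re = VD/ν = 1.28·0.03170/3.52×10^-4 = 115 → laminar (Re < 2300)
f = 64/Re = 0.5552
h_f = f(L/D)V²/(2g) = 0.5552·(56.0/0.03170)·1.28²/(2·9.81) = 81.90 m
Δp = ρg·h_f = 912.0·9.81·81.90 = 732.8 kPa

Δp ≈ 733 kPa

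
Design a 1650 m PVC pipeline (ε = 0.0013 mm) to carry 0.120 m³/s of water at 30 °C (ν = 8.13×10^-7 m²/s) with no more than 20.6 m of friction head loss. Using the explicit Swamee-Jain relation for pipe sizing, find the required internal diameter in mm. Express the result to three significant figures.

D ≈ 263 mm

Swamee-Jain (Type III): D = 0.66·[ε^1.25·(LQ²/(gh_f))^4.75 + ν·Q^9.4·(L/(gh_f))^5.2]^0.04
LQ²/(gh_f) = 0.1176; L/(gh_f) = 8.165
Term 1 = ε^1.25·(…)^4.75 = 1.68×10^-12; Term 2 = ν·Q^9.4·(…)^5.2 = 9.92×10^-11
D = 0.66·(1.68×10^-12 + 9.92×10^-11)^0.04 = 0.2628 m = 263 mm
Check: V = 2.21 m/s, Re = 7.15×10^5, f = 0.01239, h_f = 19.4 m ≈ 20.6 m ✓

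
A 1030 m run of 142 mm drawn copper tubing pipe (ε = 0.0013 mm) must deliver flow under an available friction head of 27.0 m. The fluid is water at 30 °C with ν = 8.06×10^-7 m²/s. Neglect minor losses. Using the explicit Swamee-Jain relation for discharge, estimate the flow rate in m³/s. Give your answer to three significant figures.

Q ≈ 0.0364 m³/s

Swamee-Jain (Type II): Q = -0.965·√(gD⁵h_f/L)·ln[ε/(3.7D) + √(3.17ν²L/(gD³h_f))]
√(gD⁵h_f/L) = √(9.81·0.142⁵·27.0/1030) = 0.003853
ε/(3.7D) = 2.47×10^-6; √(3.17ν²L/(gD³h_f)) = 5.29×10^-5
Q = -0.965·0.003853·ln(5.536×10^-5) = 0.03645 m³/s
Check: V = 2.30 m/s, Re = 4.05×10^5, f = 0.01373, h_f = 26.9 m ≈ 27.0 m ✓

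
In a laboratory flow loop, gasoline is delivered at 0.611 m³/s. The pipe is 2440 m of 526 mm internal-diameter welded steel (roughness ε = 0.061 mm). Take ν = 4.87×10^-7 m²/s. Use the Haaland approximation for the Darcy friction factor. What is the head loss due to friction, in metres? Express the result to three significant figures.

h_f ≈ 23.9 m

V = 4Q/(πD²) = 4·0.611/(π·0.526²) = 2.812 m/s
Re = VD/ν = 2.812·0.526/4.87×10^-7 = 3.04×10^6 → turbulent
ε/D = 0.061/526 = 1.16×10^-4
Haaland: f = 0.01280
h_f = f(L/D)V²/(2g) = 0.01280·(2440/0.526)·2.812²/(2·9.81) = 23.93 m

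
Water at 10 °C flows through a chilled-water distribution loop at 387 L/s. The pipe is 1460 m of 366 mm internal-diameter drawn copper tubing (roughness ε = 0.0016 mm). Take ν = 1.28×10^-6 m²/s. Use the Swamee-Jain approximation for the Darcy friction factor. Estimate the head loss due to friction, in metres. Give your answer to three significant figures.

V = 4Q/(πD²) = 4·0.387/(π·0.366²) = 3.678 m/s
Re = VD/ν = 3.678·0.366/1.28×10^-6 = 1.05×10^6 → turbulent
ε/D = 0.0016/366 = 4.37×10^-6
Swamee-Jain: f = 0.01162
h_f = f(L/D)V²/(2g) = 0.01162·(1460/0.366)·3.678²/(2·9.81) = 31.97 m

h_f ≈ 32.0 m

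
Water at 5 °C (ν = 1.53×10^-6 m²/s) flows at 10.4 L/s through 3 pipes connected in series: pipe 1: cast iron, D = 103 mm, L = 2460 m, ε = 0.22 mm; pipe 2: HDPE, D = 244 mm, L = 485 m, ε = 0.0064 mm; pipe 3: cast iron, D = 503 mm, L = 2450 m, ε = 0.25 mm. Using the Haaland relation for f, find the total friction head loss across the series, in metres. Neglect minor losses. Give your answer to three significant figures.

H ≈ 48.7 m

Pipe 1: V = 1.248 m/s, Re = 8.40×10^4, ε/D = 0.00214, f = 0.02558, h_1 = f(L/D)V²/2g = 48.52 m
Pipe 2: V = 0.2224 m/s, Re = 3.55×10^4, ε/D = 2.62×10^-5, f = 0.02246, h_2 = f(L/D)V²/2g = 0.1126 m
Pipe 3: V = 0.05234 m/s, Re = 1.72×10^4, ε/D = 4.97×10^-4, f = 0.02758, h_3 = f(L/D)V²/2g = 0.01875 m
Series → Q common, losses add: H = Σh = 48.65 m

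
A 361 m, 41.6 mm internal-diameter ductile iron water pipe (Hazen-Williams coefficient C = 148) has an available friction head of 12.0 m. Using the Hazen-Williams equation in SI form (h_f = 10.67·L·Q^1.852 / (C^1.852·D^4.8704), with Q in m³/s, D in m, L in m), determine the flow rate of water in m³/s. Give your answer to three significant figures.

Q ≈ 0.00153 m³/s

Rearranging: Q = [h_f·C^1.852·D^4.8704 / (10.67·L)]^(1/1.852)
Q = [12.0·148^1.852·0.0416^4.8704 / (10.67·361)]^0.540 = 0.001532 m³/s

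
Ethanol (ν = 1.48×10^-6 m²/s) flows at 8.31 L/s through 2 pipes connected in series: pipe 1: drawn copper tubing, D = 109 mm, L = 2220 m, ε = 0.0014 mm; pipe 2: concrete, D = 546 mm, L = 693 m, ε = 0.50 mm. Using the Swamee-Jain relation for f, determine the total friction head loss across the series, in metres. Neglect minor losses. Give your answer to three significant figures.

Pipe 1: V = 0.8905 m/s, Re = 6.56×10^4, ε/D = 1.28×10^-5, f = 0.01961, h_1 = f(L/D)V²/2g = 16.14 m
Pipe 2: V = 0.03549 m/s, Re = 1.31×10^4, ε/D = 9.16×10^-4, f = 0.03055, h_2 = f(L/D)V²/2g = 0.002490 m
Series → Q common, losses add: H = Σh = 16.15 m

H ≈ 16.1 m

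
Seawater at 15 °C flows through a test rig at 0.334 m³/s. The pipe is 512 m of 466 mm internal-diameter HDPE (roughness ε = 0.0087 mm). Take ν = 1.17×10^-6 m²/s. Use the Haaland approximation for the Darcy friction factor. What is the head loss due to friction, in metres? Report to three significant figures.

V = 4Q/(πD²) = 4·0.334/(π·0.466²) = 1.958 m/s
Re = VD/ν = 1.958·0.466/1.17×10^-6 = 7.80×10^5 → turbulent
ε/D = 0.0087/466 = 1.87×10^-5
Haaland: f = 0.01238
h_f = f(L/D)V²/(2g) = 0.01238·(512/0.466)·1.958²/(2·9.81) = 2.659 m

h_f ≈ 2.66 m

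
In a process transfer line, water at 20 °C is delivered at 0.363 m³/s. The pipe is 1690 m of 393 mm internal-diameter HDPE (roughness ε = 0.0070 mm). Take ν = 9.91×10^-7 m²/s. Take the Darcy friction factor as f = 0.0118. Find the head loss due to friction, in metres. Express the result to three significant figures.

V = 4Q/(πD²) = 4·0.363/(π·0.393²) = 2.992 m/s
h_f = f(L/D)V²/(2g) = 0.01180·(1690/0.393)·2.992²/(2·9.81) = 23.16 m

h_f ≈ 23.2 m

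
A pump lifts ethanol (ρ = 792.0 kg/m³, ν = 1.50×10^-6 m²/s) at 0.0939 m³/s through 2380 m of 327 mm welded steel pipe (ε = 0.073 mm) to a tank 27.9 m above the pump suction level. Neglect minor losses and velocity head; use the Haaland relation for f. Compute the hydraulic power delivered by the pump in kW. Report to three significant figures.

P_hyd ≈ 26.0 kW

V = 4Q/(πD²) = 1.118 m/s; Re = 2.44×10^5; ε/D = 2.23×10^-4; f = 0.01662
h_f = f(L/D)V²/2g = 7.707 m
Total head H = z + h_f = 27.9 + 7.707 = 35.61 m
P_hyd = ρgQH = 792.0·9.81·0.0939·35.61 = 25.98 kW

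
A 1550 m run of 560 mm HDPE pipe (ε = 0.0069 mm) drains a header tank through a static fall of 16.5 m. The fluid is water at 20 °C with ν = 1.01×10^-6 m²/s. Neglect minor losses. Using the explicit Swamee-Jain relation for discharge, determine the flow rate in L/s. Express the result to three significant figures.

Q ≈ 805 L/s

Swamee-Jain (Type II): Q = -0.965·√(gD⁵h_f/L)·ln[ε/(3.7D) + √(3.17ν²L/(gD³h_f))]
√(gD⁵h_f/L) = √(9.81·0.560⁵·16.5/1550) = 0.07584
ε/(3.7D) = 3.33×10^-6; √(3.17ν²L/(gD³h_f)) = 1.33×10^-5
Q = -0.965·0.07584·ln(1.661×10^-5) = 0.8054 m³/s
Check: V = 3.27 m/s, Re = 1.81×10^6, f = 0.01095, h_f = 16.5 m ≈ 16.5 m ✓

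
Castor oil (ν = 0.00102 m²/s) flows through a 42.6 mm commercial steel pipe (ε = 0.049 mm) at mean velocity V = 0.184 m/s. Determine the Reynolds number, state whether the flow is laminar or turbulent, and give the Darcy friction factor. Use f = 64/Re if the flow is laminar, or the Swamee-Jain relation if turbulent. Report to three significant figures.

Re = VD/ν = 0.1840·0.0426/0.00102 = 7.68
Re < 2300 → laminar → f = 64/Re = 8.328

Re ≈ 7.68; laminar; f = 64/Re ≈ 8.33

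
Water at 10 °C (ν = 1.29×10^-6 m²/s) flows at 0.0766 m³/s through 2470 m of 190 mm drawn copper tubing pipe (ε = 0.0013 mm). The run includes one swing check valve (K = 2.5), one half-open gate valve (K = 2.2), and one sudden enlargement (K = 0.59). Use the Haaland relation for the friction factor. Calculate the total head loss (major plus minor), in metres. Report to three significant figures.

H_L ≈ 68.1 m

V = 4Q/(πD²) = 2.702 m/s; V²/2g = 0.3720 m
Re = 3.98×10^5, ε/D = 6.84×10^-6 → f = 0.01368 (Haaland)
Major: h_f = f(L/D)·V²/2g = 0.01368·13000·0.3720 = 66.15 m
Minor: ΣK = 5.29; h_m = ΣK·V²/2g = 1.968 m
Total H_L = 66.15 + 1.968 = 68.12 m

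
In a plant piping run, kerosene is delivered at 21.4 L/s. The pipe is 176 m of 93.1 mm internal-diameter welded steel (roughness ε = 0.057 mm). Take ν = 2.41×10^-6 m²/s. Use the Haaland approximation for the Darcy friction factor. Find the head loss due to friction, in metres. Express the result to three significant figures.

h_f ≈ 19.1 m

V = 4Q/(πD²) = 4·0.0214/(π·0.0931²) = 3.144 m/s
Re = VD/ν = 3.144·0.0931/2.41×10^-6 = 1.21×10^5 → turbulent
ε/D = 0.057/93.1 = 6.12×10^-4
Haaland: f = 0.02009
h_f = f(L/D)V²/(2g) = 0.02009·(176/0.0931)·3.144²/(2·9.81) = 19.13 m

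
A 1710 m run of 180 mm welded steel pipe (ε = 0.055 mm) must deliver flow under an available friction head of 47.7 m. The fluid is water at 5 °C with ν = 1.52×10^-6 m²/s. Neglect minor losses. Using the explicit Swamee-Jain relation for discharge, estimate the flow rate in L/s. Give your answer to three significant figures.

Swamee-Jain (Type II): Q = -0.965·√(gD⁵h_f/L)·ln[ε/(3.7D) + √(3.17ν²L/(gD³h_f))]
√(gD⁵h_f/L) = √(9.81·0.180⁵·47.7/1710) = 0.007191
ε/(3.7D) = 8.26×10^-5; √(3.17ν²L/(gD³h_f)) = 6.77×10^-5
Q = -0.965·0.007191·ln(1.503×10^-4) = 0.06108 m³/s
Check: V = 2.40 m/s, Re = 2.84×10^5, f = 0.01719, h_f = 47.9 m ≈ 47.7 m ✓

Q ≈ 61.1 L/s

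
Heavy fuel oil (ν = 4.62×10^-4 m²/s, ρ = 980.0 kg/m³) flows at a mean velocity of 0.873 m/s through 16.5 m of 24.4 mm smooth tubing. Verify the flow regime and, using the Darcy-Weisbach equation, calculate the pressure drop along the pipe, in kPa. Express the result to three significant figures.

Re = VD/ν = 0.873·0.02440/4.62×10^-4 = 46.1 → laminar (Re < 2300)
f = 64/Re = 1.388
h_f = f(L/D)V²/(2g) = 1.388·(16.5/0.02440)·0.873²/(2·9.81) = 36.46 m
Δp = ρg·h_f = 980.0·9.81·36.46 = 350.5 kPa

Δp ≈ 351 kPa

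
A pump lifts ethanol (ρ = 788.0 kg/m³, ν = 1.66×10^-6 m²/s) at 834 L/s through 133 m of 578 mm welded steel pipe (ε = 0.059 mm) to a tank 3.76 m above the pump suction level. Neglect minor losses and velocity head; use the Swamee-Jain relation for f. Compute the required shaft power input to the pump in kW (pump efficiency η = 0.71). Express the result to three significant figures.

V = 4Q/(πD²) = 3.178 m/s; Re = 1.11×10^6; ε/D = 1.02×10^-4; f = 0.01343
h_f = f(L/D)V²/2g = 1.591 m
Total head H = z + h_f = 3.76 + 1.591 = 5.351 m
P_hyd = ρgQH = 788.0·9.81·0.834·5.351 = 34.50 kW
P_shaft = P_hyd/η = 34.50/0.71 = 48.59 kW

P_shaft ≈ 48.6 kW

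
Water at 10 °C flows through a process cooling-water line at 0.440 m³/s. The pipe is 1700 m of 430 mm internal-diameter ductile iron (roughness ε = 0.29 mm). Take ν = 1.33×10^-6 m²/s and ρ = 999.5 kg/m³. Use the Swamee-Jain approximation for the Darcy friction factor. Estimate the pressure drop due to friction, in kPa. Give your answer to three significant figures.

Δp ≈ 334 kPa

V = 4Q/(πD²) = 4·0.440/(π·0.430²) = 3.030 m/s
Re = VD/ν = 3.030·0.430/1.33×10^-6 = 9.80×10^5 → turbulent
ε/D = 0.29/430 = 6.74×10^-4
Swamee-Jain: f = 0.01839
h_f = f(L/D)V²/(2g) = 0.01839·(1700/0.430)·3.030²/(2·9.81) = 34.02 m
Δp = ρg·h_f = 999.5·9.81·34.02 = 333.6 kPa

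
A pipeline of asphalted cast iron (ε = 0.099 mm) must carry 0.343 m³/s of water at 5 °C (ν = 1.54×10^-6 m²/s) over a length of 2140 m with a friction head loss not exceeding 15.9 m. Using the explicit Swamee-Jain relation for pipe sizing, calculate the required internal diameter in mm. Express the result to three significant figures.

D ≈ 464 mm

Swamee-Jain (Type III): D = 0.66·[ε^1.25·(LQ²/(gh_f))^4.75 + ν·Q^9.4·(L/(gh_f))^5.2]^0.04
LQ²/(gh_f) = 1.614; L/(gh_f) = 13.72
Term 1 = ε^1.25·(…)^4.75 = 9.60×10^-5; Term 2 = ν·Q^9.4·(…)^5.2 = 5.41×10^-5
D = 0.66·(9.60×10^-5 + 5.41×10^-5)^0.04 = 0.4641 m = 464 mm
Check: V = 2.03 m/s, Re = 6.11×10^5, f = 0.01539, h_f = 14.9 m ≈ 15.9 m ✓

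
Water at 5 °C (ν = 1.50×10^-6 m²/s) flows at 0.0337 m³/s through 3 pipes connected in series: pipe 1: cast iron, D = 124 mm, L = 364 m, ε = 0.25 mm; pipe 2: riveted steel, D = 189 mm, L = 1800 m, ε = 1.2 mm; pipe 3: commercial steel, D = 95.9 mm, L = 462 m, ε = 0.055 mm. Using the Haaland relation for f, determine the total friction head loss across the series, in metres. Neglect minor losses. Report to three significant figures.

H ≈ 150 m

Pipe 1: V = 2.791 m/s, Re = 2.31×10^5, ε/D = 0.00202, f = 0.02420, h_1 = f(L/D)V²/2g = 28.19 m
Pipe 2: V = 1.201 m/s, Re = 1.51×10^5, ε/D = 0.00635, f = 0.03324, h_2 = f(L/D)V²/2g = 23.28 m
Pipe 3: V = 4.666 m/s, Re = 2.98×10^5, ε/D = 5.74×10^-4, f = 0.01849, h_3 = f(L/D)V²/2g = 98.85 m
Series → Q common, losses add: H = Σh = 150.3 m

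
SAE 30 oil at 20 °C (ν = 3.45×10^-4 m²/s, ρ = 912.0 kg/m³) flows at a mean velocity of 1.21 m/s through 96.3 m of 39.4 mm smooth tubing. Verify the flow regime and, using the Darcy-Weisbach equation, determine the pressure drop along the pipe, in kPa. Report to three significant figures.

Re = VD/ν = 1.21·0.03940/3.45×10^-4 = 138 → laminar (Re < 2300)
f = 64/Re = 0.4631
h_f = f(L/D)V²/(2g) = 0.4631·(96.3/0.03940)·1.21²/(2·9.81) = 84.47 m
Δp = ρg·h_f = 912.0·9.81·84.47 = 755.8 kPa

Δp ≈ 756 kPa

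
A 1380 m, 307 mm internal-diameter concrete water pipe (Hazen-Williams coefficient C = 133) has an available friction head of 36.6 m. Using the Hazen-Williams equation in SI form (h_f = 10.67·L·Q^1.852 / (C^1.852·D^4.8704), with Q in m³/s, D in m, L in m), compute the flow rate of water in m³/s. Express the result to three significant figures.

Rearranging: Q = [h_f·C^1.852·D^4.8704 / (10.67·L)]^(1/1.852)
Q = [36.6·133^1.852·0.307^4.8704 / (10.67·1380)]^0.540 = 0.2338 m³/s

Q ≈ 0.234 m³/s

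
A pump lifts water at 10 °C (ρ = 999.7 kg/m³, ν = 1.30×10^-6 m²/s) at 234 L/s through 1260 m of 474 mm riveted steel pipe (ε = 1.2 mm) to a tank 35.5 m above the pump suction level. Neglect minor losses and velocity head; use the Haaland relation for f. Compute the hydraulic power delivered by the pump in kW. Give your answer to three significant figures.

P_hyd ≈ 95.3 kW

V = 4Q/(πD²) = 1.326 m/s; Re = 4.84×10^5; ε/D = 0.00253; f = 0.02529
h_f = f(L/D)V²/2g = 6.026 m
Total head H = z + h_f = 35.5 + 6.026 = 41.53 m
P_hyd = ρgQH = 999.7·9.81·0.234·41.53 = 95.30 kW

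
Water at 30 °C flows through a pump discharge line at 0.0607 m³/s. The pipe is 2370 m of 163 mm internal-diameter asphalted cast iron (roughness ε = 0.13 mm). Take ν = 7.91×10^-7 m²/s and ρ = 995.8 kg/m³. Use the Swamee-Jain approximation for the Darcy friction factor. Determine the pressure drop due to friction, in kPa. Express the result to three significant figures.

Δp ≈ 1180 kPa

V = 4Q/(πD²) = 4·0.0607/(π·0.163²) = 2.909 m/s
Re = VD/ν = 2.909·0.163/7.91×10^-7 = 5.99×10^5 → turbulent
ε/D = 0.13/163 = 7.98×10^-4
Swamee-Jain: f = 0.01930
h_f = f(L/D)V²/(2g) = 0.01930·(2370/0.163)·2.909²/(2·9.81) = 121.0 m
Δp = ρg·h_f = 995.8·9.81·121.0 = 1182 kPa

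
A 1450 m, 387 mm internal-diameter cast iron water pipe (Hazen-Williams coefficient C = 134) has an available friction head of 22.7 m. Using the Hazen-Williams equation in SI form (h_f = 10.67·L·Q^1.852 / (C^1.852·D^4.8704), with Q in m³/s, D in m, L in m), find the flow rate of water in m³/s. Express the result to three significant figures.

Q ≈ 0.326 m³/s

Rearranging: Q = [h_f·C^1.852·D^4.8704 / (10.67·L)]^(1/1.852)
Q = [22.7·134^1.852·0.387^4.8704 / (10.67·1450)]^0.540 = 0.3258 m³/s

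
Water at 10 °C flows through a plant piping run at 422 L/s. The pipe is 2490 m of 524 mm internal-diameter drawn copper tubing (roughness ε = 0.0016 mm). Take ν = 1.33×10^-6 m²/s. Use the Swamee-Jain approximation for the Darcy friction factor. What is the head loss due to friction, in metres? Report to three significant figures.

V = 4Q/(πD²) = 4·0.422/(π·0.524²) = 1.957 m/s
Re = VD/ν = 1.957·0.524/1.33×10^-6 = 7.71×10^5 → turbulent
ε/D = 0.0016/524 = 3.05×10^-6
Swamee-Jain: f = 0.01220
h_f = f(L/D)V²/(2g) = 0.01220·(2490/0.524)·1.957²/(2·9.81) = 11.31 m

h_f ≈ 11.3 m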